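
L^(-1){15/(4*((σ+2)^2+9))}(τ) 5*exp(-2*τ)*sin(3*τ)/4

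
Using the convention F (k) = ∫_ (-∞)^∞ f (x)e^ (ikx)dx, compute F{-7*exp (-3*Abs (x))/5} -42/ (5*k^2 + 45)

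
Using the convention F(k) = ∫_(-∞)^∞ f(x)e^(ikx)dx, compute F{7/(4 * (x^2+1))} 7 * pi * exp(-Abs(k))/4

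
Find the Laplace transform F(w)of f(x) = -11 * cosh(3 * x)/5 -11 * w/(5 * w^2-45)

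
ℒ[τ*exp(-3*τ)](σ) (σ+3)^(-2)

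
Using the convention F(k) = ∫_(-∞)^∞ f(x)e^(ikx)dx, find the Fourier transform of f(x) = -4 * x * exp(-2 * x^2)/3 -sqrt(2) * I * sqrt(pi) * k * exp(-k^2/8)/6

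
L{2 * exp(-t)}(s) 2/(s + 1)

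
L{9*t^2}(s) 18/s^3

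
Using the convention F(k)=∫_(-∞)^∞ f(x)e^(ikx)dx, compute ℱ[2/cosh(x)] 2 * pi/cosh(pi * k/2)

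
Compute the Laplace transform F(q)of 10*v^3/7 60/(7*q^4)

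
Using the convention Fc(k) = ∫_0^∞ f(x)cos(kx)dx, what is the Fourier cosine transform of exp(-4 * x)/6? 2/(3 * (k^2 + 16))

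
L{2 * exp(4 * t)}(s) 2/(s - 4)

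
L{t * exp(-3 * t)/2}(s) 1/(2 * (s + 3)^2)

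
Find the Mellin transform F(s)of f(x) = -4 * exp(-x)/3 -4 * gamma(s)/3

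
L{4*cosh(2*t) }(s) 4*s/(s^2-4) 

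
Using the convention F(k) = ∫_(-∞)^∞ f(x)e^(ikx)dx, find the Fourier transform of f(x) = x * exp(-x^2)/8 I * sqrt(pi) * k * exp(-k^2/4)/16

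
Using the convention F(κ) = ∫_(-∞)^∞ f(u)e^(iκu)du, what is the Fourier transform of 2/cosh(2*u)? pi/cosh(pi*κ/4)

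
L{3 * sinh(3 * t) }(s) 9/(s^2 - 9) 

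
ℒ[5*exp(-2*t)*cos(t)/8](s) 5*(s + 2)/(8*((s + 2)^2 + 1))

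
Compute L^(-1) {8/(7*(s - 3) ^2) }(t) 8*t*exp(3*t) /7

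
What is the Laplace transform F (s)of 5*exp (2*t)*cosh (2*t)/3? 5*(s - 2)/ (3*s*(s - 4))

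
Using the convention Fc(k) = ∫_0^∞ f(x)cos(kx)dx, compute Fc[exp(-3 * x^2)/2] sqrt(3) * sqrt(pi) * exp(-k^2/12)/12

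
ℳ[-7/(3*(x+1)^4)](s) 7*pi*(s - 3)*(s - 2)*(s - 1)/(18*sin(pi*s))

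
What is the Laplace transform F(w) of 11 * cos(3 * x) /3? 11 * w/(3 * (w^2+9) ) 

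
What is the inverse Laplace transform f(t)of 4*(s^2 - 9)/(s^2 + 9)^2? 4*t*cos(3*t)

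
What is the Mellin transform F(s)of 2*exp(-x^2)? gamma(s/2)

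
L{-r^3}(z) -6/z^4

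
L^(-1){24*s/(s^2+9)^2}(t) 4*t*sin(3*t)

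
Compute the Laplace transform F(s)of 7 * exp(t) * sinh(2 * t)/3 14/(3 * ((s - 1)^2 - 4))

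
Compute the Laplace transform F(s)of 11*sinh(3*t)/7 33/(7*(s^2 - 9))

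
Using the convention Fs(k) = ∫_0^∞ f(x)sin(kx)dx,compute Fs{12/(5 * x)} 6 * pi/5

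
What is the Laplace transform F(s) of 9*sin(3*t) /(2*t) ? 9*atan(3/s) /2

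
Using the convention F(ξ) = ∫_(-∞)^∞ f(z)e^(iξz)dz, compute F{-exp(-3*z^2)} -sqrt(3)*sqrt(pi)*exp(-ξ^2/12)/3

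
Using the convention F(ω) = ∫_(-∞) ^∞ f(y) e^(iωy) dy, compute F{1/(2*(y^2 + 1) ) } pi*exp(-Abs(ω) ) /2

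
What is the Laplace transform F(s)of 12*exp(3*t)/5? 12/(5*(s - 3))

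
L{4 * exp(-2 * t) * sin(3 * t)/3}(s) 4/((s+2)^2+9)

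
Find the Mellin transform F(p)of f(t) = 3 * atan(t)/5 -3 * pi * sec(pi * p/2)/(10 * p)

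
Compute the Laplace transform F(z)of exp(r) 1/(z - 1)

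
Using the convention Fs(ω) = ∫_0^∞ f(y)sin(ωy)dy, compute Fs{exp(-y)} ω/(ω^2 + 1)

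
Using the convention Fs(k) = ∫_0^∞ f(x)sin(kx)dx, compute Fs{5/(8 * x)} 5 * pi/16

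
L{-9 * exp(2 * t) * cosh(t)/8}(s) 9 * (2 - s)/(8 * ((s - 2)^2 - 1))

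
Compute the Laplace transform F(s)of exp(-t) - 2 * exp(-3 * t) 1/(s + 1) - 2/(s + 3)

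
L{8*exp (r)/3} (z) 8/ (3*(z - 1))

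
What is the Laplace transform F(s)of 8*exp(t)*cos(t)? 8*(s - 1)/((s - 1)^2 + 1)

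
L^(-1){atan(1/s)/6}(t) sin(t)/(6*t)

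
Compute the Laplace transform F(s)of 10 10/s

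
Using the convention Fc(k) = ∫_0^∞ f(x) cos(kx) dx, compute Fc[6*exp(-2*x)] 12/(k^2 + 4) 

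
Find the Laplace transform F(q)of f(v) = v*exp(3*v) (q - 3)^(-2)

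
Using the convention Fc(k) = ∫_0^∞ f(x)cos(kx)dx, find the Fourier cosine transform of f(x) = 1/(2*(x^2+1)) pi*exp(-k)/4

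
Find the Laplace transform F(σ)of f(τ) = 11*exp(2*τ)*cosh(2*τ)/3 11*(σ - 2)/(3*σ*(σ - 4))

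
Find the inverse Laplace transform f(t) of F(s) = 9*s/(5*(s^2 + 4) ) 9*cos(2*t) /5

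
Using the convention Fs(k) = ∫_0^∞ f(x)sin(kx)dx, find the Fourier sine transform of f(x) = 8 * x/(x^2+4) 4 * pi * exp(-2 * k)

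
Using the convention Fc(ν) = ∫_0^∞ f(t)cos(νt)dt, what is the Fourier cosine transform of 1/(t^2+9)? pi*exp(-3*ν)/6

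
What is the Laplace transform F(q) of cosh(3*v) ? q/(q^2 - 9) 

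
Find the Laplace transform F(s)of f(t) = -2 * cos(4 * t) -2 * s/(s^2 + 16)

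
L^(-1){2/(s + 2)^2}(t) 2 * t * exp(-2 * t)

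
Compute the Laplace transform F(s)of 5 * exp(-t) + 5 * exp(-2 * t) 5/(s + 1) + 5/(s + 2)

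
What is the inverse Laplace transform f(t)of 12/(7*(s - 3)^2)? 12*t*exp(3*t)/7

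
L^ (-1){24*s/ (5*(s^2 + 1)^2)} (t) 12*t*sin (t)/5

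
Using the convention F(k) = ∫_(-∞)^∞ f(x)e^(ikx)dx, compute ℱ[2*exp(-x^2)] 2*sqrt(pi)*exp(-k^2/4)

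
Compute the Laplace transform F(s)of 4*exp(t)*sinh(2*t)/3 8/(3*((s - 1)^2 - 4))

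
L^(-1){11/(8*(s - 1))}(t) 11*exp(t)/8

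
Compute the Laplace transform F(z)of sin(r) 1/(z^2 + 1)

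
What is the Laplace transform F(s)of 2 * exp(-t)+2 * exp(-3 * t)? 2/(s+3)+2/(s+1)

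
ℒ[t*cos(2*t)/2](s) (s^2 - 4)/(2*(s^2+4)^2)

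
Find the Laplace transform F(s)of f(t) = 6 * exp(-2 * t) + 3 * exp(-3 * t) 6/(s + 2) + 3/(s + 3)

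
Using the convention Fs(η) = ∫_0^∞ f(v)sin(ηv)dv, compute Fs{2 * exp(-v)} 2 * η/(η^2 + 1)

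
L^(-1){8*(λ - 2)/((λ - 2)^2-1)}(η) 8*exp(2*η)*cosh(η)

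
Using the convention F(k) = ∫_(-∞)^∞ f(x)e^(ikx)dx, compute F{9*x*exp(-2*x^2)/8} 9*sqrt(2)*I*sqrt(pi)*k*exp(-k^2/8)/64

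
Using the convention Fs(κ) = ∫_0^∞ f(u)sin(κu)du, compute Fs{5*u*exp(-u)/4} 5*κ/(2*(κ^2+1)^2)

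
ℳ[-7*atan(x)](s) 7*pi*sec(pi*s/2)/(2*s)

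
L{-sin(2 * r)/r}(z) -atan(2/z)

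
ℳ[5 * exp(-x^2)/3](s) 5 * gamma(s/2)/6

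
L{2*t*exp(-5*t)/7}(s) 2/(7*(s + 5)^2)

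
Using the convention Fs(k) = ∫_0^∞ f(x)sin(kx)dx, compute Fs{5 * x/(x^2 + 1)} 5 * pi * exp(-k)/2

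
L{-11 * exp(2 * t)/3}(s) -11/(3 * s - 6)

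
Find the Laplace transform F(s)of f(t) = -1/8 -1/(8 * s)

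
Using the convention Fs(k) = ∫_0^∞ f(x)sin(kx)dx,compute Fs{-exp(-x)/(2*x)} -atan(k)/2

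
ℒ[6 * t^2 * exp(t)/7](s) 12/(7 * (s - 1)^3)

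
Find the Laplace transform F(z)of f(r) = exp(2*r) 1/(z - 2)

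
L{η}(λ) λ^(-2)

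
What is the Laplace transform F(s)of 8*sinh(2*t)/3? 16/(3*(s^2 - 4))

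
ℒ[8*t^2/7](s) 16/(7*s^3) 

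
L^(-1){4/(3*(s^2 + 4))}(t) 2*sin(2*t)/3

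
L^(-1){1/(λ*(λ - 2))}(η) exp(η)*sinh(η)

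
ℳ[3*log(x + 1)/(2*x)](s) -3*pi*csc(pi*s)/(2*s - 2)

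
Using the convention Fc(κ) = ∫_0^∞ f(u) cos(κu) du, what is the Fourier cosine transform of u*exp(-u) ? (1 - κ^2) /(κ^2 + 1) ^2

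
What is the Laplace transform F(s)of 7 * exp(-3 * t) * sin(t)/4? 7/(4 * ((s + 3)^2 + 1))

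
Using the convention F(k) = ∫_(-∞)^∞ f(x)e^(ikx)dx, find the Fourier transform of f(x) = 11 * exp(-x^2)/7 11 * sqrt(pi) * exp(-k^2/4)/7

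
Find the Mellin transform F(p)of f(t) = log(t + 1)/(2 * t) -pi * csc(pi * p)/(2 * p - 2)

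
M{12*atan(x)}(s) -6*pi*sec(pi*s/2)/s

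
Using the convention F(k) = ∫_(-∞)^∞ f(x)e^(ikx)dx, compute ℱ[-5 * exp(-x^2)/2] -5 * sqrt(pi) * exp(-k^2/4)/2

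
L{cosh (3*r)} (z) z/ (z^2-9)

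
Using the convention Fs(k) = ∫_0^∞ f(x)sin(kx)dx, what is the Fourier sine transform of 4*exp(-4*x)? 4*k/(k^2 + 16)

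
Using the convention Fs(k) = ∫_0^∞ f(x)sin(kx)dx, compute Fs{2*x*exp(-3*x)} 12*k/(k^2 + 9)^2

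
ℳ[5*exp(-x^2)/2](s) 5*gamma(s/2)/4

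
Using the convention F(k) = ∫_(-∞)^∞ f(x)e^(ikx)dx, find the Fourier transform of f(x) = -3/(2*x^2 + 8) -3*pi*exp(-2*Abs(k))/4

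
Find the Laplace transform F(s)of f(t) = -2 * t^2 -4/s^3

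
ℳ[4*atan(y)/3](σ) -2*pi*sec(pi*σ/2)/(3*σ)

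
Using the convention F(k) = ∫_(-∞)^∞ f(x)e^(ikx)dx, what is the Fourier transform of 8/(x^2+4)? 4*pi*exp(-2*Abs(k))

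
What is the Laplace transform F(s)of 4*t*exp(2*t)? 4/(s - 2)^2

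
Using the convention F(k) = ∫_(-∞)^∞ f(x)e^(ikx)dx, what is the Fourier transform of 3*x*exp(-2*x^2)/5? 3*sqrt(2)*I*sqrt(pi)*k*exp(-k^2/8)/40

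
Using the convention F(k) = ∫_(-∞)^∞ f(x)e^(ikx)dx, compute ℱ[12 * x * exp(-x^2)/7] 6 * I * sqrt(pi) * k * exp(-k^2/4)/7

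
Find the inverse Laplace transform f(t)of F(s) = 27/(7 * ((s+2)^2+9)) 9 * exp(-2 * t) * sin(3 * t)/7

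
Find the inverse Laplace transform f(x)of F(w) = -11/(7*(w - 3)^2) -11*x*exp(3*x)/7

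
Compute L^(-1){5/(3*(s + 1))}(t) 5*exp(-t)/3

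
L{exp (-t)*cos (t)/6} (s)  (s + 1)/ (6*( (s + 1)^2 + 1))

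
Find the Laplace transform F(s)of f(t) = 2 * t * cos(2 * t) 2 * (s^2 - 4)/(s^2 + 4)^2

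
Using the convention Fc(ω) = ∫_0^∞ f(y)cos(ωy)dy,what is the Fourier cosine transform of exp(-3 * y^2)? sqrt(3) * sqrt(pi) * exp(-ω^2/12)/6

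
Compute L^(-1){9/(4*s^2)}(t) 9*t/4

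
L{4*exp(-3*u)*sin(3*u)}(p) 12/((p+3)^2+9)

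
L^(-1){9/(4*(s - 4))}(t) 9*exp(4*t)/4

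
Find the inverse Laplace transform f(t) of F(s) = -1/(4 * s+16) -exp(-4 * t) /4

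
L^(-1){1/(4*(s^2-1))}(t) sinh(t)/4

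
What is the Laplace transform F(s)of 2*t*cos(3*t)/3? 2*(s^2 - 9)/(3*(s^2 + 9)^2)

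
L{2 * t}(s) 2/s^2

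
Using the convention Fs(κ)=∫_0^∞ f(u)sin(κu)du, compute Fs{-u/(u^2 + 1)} -pi * exp(-κ)/2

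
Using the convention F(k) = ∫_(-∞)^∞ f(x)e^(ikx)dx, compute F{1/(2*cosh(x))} pi/(2*cosh(pi*k/2))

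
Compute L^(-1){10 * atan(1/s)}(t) 10 * sin(t)/t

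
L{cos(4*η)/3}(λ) λ/(3*(λ^2 + 16))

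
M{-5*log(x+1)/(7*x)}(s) 5*pi*csc(pi*s)/(7*(s - 1))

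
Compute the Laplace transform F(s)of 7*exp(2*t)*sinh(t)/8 7/(8*((s - 2)^2-1))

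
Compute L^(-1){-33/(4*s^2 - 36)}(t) -11*sinh(3*t)/4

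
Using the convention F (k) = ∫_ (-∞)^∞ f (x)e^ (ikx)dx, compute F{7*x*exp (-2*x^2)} 7*sqrt (2)*I*sqrt (pi)*k*exp (-k^2/8)/8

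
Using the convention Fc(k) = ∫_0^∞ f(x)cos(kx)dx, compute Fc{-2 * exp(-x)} -2/(k^2 + 1)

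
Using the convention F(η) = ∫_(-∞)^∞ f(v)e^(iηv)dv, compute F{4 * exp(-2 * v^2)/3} 2 * sqrt(2) * sqrt(pi) * exp(-η^2/8)/3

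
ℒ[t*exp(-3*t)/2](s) 1/(2*(s + 3)^2)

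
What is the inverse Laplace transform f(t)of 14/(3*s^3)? 7*t^2/3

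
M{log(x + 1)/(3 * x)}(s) -pi * csc(pi * s)/(3 * s - 3)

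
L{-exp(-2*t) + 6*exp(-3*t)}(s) 6/(s + 3) - 1/(s + 2)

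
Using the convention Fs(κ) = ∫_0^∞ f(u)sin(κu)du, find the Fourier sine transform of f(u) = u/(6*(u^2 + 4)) pi*exp(-2*κ)/12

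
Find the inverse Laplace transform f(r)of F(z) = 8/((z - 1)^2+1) 8*exp(r)*sin(r)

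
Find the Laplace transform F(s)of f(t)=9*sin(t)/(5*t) 9*atan(1/s)/5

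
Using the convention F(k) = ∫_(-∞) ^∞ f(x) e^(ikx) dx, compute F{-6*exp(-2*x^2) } -3*sqrt(2)*sqrt(pi)*exp(-k^2/8) 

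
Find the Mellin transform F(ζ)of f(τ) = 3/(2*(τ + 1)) 3*pi*csc(pi*ζ)/2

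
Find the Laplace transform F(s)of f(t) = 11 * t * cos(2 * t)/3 11 * (s^2 - 4)/(3 * (s^2 + 4)^2)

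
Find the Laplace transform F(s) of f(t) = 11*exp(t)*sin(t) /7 11/(7*((s - 1) ^2 + 1) ) 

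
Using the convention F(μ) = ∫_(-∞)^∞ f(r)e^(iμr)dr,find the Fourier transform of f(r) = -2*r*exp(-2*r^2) -sqrt(2)*I*sqrt(pi)*μ*exp(-μ^2/8)/4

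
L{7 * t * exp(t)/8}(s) 7/(8 * (s - 1)^2)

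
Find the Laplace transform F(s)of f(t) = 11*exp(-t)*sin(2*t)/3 22/(3*((s + 1)^2 + 4))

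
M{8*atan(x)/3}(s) -4*pi*sec(pi*s/2)/(3*s)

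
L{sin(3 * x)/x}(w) atan(3/w)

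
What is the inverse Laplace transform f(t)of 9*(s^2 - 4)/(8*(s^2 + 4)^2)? 9*t*cos(2*t)/8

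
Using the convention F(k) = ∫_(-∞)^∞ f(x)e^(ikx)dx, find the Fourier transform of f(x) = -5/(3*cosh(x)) -5*pi/(3*cosh(pi*k/2))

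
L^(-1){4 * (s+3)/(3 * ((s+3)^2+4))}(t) 4 * exp(-3 * t) * cos(2 * t)/3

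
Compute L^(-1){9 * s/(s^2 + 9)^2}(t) 3 * t * sin(3 * t)/2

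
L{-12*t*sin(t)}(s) -24*s/(s^2 + 1)^2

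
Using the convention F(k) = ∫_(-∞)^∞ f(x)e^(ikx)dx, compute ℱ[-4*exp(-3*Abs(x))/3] -8/(k^2 + 9)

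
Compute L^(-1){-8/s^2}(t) -8*t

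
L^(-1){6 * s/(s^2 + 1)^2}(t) 3 * t * sin(t)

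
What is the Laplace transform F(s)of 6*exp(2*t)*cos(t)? 6*(s - 2)/((s - 2)^2 + 1)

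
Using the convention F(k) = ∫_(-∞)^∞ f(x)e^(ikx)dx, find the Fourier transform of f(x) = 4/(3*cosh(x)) 4*pi/(3*cosh(pi*k/2))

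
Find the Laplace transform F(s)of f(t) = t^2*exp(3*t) 2/(s - 3)^3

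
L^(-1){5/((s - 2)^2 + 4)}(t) 5*exp(2*t)*sin(2*t)/2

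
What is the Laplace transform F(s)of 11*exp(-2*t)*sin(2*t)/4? 11/(2*((s + 2)^2 + 4))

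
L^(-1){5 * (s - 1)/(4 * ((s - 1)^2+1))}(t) 5 * exp(t) * cos(t)/4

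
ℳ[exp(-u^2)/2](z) gamma(z/2)/4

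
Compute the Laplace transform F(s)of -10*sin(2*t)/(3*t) -10*atan(2/s)/3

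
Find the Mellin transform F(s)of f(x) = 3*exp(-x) 3*gamma(s)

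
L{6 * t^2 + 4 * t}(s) 12/s^3 + 4/s^2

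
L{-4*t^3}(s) -24/s^4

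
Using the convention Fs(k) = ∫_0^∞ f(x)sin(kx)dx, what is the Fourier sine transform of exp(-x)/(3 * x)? atan(k)/3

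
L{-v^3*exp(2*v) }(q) -6/(q - 2) ^4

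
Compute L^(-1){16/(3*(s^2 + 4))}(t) 8*sin(2*t)/3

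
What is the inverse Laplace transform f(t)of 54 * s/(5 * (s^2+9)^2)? 9 * t * sin(3 * t)/5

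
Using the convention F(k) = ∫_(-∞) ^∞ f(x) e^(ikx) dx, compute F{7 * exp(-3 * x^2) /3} 7 * sqrt(3) * sqrt(pi) * exp(-k^2/12) /9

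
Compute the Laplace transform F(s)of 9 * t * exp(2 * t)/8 9/(8 * (s - 2)^2)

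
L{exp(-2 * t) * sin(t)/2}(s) 1/(2 * ((s+2)^2+1))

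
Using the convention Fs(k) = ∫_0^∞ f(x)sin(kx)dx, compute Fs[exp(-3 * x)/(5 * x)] atan(k/3)/5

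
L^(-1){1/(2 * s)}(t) 1/2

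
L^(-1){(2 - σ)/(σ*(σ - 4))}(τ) -exp(2*τ)*cosh(2*τ)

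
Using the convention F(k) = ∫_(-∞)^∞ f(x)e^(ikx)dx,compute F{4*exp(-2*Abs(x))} 16/(k^2 + 4)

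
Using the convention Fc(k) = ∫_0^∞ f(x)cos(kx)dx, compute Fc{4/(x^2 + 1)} 2 * pi * exp(-k)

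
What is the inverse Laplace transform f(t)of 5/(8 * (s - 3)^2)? 5 * t * exp(3 * t)/8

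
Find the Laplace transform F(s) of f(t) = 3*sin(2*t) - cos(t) 6/(s^2 + 4) - s/(s^2 + 1) 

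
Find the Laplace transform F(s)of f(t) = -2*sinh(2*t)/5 -4/(5*s^2-20)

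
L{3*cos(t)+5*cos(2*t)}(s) 5*s/(s^2+4)+3*s/(s^2+1)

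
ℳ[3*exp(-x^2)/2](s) 3*gamma(s/2)/4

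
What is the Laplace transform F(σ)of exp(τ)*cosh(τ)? (σ - 1)/(σ*(σ - 2))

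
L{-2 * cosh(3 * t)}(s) -2 * s/(s^2 - 9)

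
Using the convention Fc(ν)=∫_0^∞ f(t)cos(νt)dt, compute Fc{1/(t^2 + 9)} pi*exp(-3*ν)/6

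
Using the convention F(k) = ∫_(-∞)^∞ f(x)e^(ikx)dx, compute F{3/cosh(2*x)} 3*pi/(2*cosh(pi*k/4))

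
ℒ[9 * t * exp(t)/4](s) 9/(4 * (s - 1)^2)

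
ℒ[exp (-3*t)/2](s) 1/ (2*(s + 3))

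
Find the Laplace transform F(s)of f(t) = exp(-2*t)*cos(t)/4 (s+2)/(4*((s+2)^2+1))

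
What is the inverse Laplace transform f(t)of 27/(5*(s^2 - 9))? 9*sinh(3*t)/5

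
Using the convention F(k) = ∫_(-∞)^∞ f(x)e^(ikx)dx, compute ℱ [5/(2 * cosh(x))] 5 * pi/(2 * cosh(pi * k/2))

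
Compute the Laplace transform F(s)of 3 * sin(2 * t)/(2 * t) 3 * atan(2/s)/2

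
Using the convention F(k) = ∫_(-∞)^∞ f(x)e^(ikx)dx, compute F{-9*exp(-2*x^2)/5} -9*sqrt(2)*sqrt(pi)*exp(-k^2/8)/10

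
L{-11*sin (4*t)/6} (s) -22/ (3*s^2 + 48)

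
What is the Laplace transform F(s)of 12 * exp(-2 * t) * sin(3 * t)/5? 36/(5 * ((s + 2)^2 + 9))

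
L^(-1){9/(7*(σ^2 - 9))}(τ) 3*sinh(3*τ)/7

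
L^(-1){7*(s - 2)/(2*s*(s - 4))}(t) 7*exp(2*t)*cosh(2*t)/2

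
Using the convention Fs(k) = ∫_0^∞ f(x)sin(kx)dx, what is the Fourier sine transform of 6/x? 3 * pi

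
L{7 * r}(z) 7/z^2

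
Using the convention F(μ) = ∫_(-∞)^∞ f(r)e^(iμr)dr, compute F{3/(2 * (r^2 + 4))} 3 * pi * exp(-2 * Abs(μ))/4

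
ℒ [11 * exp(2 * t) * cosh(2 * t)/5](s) 11 * (s - 2)/(5 * s * (s - 4))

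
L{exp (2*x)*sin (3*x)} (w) 3/ ( (w - 2)^2+9)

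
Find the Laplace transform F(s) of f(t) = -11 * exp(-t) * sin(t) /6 -11/(6 * (s + 1) ^2 + 6) 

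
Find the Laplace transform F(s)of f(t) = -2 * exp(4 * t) -2/(s - 4)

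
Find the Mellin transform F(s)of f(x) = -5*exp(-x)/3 -5*gamma(s)/3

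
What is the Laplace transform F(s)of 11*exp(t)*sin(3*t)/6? 11/(2*((s - 1)^2 + 9))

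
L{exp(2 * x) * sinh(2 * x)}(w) 2/(w * (w - 4))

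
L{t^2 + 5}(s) 2/s^3 + 5/s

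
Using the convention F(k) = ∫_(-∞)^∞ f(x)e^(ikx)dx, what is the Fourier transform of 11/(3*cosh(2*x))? 11*pi/(6*cosh(pi*k/4))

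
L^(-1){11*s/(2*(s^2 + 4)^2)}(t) 11*t*sin(2*t)/8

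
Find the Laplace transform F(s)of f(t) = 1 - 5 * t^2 1/s - 10/s^3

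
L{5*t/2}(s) 5/(2*s^2)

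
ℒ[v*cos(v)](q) (q^2 - 1)/(q^2+1)^2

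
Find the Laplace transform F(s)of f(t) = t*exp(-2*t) (s + 2)^(-2)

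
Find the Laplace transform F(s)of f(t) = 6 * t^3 36/s^4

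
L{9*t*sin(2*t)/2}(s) 18*s/(s^2 + 4)^2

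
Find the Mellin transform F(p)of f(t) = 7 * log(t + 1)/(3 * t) -7 * pi * csc(pi * p)/(3 * p - 3)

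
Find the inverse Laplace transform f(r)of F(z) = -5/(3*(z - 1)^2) -5*r*exp(r)/3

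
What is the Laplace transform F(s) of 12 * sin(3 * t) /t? 12 * atan(3/s) 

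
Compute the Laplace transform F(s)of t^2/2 s^(-3)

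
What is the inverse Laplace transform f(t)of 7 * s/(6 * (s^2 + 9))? 7 * cos(3 * t)/6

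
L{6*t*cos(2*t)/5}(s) 6*(s^2 - 4)/(5*(s^2 + 4)^2)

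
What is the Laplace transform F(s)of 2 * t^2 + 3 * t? 3/s^2 + 4/s^3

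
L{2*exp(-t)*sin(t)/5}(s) 2/(5*((s + 1)^2 + 1))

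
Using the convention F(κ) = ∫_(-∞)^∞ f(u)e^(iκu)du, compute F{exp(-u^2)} sqrt(pi) * exp(-κ^2/4)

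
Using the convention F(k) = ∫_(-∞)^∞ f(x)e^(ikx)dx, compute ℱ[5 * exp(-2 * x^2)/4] 5 * sqrt(2) * sqrt(pi) * exp(-k^2/8)/8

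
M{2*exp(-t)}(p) 2*gamma(p)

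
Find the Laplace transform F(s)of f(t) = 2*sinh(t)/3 2/(3*(s^2 - 1))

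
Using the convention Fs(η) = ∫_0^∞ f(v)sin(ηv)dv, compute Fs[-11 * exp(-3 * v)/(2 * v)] -11 * atan(η/3)/2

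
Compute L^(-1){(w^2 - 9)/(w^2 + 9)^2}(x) x * cos(3 * x)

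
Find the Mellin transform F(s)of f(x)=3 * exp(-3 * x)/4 3^(1 - s) * gamma(s)/4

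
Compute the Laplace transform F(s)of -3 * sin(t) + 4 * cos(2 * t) 4 * s/(s^2 + 4) - 3/(s^2 + 1)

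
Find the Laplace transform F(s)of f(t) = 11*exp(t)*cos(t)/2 11*(s - 1)/(2*((s - 1)^2 + 1))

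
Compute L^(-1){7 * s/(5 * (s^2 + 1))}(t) 7 * cos(t)/5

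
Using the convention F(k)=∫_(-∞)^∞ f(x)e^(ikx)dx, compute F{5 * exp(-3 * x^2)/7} 5 * sqrt(3) * sqrt(pi) * exp(-k^2/12)/21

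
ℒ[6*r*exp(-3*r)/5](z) 6/(5*(z + 3)^2)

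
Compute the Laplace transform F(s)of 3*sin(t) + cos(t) s/(s^2 + 1) + 3/(s^2 + 1)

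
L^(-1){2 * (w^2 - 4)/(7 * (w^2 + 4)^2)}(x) 2 * x * cos(2 * x)/7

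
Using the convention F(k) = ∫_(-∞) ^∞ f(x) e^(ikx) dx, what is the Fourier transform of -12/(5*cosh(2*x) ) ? -6*pi/(5*cosh(pi*k/4) ) 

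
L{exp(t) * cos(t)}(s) (s - 1)/((s - 1)^2 + 1)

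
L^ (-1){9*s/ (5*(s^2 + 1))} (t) 9*cos (t)/5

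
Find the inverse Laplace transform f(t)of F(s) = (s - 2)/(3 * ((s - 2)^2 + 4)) exp(2 * t) * cos(2 * t)/3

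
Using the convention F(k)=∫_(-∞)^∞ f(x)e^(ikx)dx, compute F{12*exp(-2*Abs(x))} 48/(k^2 + 4)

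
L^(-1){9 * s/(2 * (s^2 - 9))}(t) 9 * cosh(3 * t)/2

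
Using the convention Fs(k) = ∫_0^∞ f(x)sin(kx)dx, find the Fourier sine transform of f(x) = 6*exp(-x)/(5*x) 6*atan(k)/5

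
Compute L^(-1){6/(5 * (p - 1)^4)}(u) u^3 * exp(u)/5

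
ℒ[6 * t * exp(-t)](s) 6/(s+1)^2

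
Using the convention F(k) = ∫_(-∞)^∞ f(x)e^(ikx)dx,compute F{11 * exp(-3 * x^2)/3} 11 * sqrt(3) * sqrt(pi) * exp(-k^2/12)/9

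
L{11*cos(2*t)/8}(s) 11*s/(8*(s^2+4))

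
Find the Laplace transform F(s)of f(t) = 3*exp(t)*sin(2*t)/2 3/((s - 1)^2 + 4)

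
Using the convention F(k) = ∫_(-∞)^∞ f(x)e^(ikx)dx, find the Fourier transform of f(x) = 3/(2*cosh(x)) 3*pi/(2*cosh(pi*k/2))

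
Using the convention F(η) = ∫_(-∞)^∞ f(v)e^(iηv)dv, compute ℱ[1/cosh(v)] pi/cosh(pi*η/2)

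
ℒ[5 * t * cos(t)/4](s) 5 * (s^2 - 1)/(4 * (s^2 + 1)^2)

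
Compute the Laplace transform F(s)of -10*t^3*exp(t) -60/(s - 1)^4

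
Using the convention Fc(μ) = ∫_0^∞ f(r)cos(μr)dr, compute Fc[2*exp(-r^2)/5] sqrt(pi)*exp(-μ^2/4)/5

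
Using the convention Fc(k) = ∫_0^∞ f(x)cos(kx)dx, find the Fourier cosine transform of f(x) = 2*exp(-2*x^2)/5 sqrt(2)*sqrt(pi)*exp(-k^2/8)/10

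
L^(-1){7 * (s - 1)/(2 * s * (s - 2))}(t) 7 * exp(t) * cosh(t)/2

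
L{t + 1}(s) s^(-2) + 1/s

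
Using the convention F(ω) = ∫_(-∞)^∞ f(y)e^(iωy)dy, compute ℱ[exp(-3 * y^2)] sqrt(3) * sqrt(pi) * exp(-ω^2/12)/3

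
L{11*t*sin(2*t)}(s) 44*s/(s^2 + 4)^2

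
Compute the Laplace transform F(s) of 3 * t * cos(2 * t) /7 3 * (s^2 - 4) /(7 * (s^2 + 4) ^2) 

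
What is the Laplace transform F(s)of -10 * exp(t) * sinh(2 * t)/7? -20/(7 * (s - 1)^2 - 28)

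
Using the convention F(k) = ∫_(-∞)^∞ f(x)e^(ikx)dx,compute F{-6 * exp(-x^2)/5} -6 * sqrt(pi) * exp(-k^2/4)/5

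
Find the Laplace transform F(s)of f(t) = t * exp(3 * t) (s - 3)^(-2)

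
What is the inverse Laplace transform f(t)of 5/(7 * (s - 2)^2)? 5 * t * exp(2 * t)/7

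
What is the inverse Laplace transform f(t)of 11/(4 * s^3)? 11 * t^2/8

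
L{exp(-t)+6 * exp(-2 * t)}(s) 6/(s+2)+1/(s+1)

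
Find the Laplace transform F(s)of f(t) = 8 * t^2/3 16/(3 * s^3)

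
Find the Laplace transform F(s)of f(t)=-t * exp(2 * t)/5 -1/(5 * (s - 2)^2)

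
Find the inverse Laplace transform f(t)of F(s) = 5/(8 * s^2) 5 * t/8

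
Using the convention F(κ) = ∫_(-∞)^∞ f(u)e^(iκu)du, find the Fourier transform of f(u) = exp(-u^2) sqrt(pi) * exp(-κ^2/4)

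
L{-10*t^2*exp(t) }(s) -20/(s - 1) ^3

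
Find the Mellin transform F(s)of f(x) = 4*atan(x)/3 -2*pi*sec(pi*s/2)/(3*s)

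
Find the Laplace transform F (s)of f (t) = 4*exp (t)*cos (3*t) 4*(s - 1)/ ( (s - 1)^2 + 9)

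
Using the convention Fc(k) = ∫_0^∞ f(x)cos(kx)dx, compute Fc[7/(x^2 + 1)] 7 * pi * exp(-k)/2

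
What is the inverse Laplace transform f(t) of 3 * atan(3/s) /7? 3 * sin(3 * t) /(7 * t) 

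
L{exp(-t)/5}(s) 1/(5*(s + 1))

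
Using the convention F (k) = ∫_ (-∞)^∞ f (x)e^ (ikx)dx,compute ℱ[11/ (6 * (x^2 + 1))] 11 * pi * exp (-Abs (k))/6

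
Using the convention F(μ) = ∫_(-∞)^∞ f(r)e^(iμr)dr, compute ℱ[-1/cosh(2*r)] -pi/(2*cosh(pi*μ/4))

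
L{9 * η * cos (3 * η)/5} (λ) 9 * (λ^2 - 9)/ (5 * (λ^2+9)^2)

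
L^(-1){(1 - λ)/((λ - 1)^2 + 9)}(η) -exp(η)*cos(3*η)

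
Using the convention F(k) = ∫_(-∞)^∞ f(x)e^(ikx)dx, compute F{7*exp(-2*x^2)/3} 7*sqrt(2)*sqrt(pi)*exp(-k^2/8)/6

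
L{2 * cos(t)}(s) 2 * s/(s^2+1)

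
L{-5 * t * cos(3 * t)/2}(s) 5 * (9 - s^2)/(2 * (s^2 + 9)^2)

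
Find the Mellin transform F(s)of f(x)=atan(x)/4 -pi * sec(pi * s/2)/(8 * s)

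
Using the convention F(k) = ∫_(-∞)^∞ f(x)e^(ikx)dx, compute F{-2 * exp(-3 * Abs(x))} -12/(k^2+9)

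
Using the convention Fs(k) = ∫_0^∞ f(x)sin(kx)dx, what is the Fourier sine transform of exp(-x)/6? k/(6*(k^2 + 1))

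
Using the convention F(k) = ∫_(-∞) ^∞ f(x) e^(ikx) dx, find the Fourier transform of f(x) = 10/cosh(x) 10*pi/cosh(pi*k/2) 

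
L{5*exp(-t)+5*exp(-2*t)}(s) 5/(s+2)+5/(s+1)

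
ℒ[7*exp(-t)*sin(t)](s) 7/((s+1)^2+1)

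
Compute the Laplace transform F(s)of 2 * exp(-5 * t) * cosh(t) 2 * (s + 5)/((s + 5)^2 - 1)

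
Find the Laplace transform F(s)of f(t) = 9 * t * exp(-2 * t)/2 9/(2 * (s + 2)^2)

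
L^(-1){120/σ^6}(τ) τ^5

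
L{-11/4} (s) -11/ (4*s)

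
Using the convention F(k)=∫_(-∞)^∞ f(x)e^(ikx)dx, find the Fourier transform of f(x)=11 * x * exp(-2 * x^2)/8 11 * sqrt(2) * I * sqrt(pi) * k * exp(-k^2/8)/64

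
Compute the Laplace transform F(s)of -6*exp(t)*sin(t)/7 -6/(7*(s - 1)^2 + 7)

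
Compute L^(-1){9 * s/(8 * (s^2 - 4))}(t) 9 * cosh(2 * t)/8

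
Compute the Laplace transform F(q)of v q^(-2)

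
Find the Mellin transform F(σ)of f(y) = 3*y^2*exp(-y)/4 3*gamma(σ + 2)/4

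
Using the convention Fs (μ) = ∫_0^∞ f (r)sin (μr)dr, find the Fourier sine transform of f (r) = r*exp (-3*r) 6*μ/ (μ^2 + 9)^2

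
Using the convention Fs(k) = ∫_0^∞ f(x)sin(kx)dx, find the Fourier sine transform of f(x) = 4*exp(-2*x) 4*k/(k^2 + 4)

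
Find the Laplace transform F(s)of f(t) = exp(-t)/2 1/(2 * (s + 1))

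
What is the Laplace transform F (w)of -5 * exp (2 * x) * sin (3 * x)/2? -15/ (2 * (w - 2)^2 + 18)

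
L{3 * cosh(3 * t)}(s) 3 * s/(s^2 - 9)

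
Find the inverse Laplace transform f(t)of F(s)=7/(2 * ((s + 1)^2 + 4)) 7 * exp(-t) * sin(2 * t)/4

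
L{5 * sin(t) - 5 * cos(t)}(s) 5/(s^2 + 1) - 5 * s/(s^2 + 1)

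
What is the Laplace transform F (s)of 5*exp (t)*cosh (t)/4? 5*(s - 1)/ (4*s*(s - 2))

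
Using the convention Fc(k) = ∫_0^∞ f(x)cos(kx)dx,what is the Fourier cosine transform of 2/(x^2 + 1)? pi*exp(-k)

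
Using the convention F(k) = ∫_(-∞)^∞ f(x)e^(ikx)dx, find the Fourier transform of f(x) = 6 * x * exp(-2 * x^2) 3 * sqrt(2) * I * sqrt(pi) * k * exp(-k^2/8)/4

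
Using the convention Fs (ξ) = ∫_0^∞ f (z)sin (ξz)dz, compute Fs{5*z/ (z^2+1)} 5*pi*exp (-ξ)/2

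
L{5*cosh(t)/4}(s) 5*s/(4*(s^2 - 1))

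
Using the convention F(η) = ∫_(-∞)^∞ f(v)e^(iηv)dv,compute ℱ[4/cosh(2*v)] 2*pi/cosh(pi*η/4)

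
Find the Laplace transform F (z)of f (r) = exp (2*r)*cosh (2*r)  (z - 2)/ (z*(z - 4))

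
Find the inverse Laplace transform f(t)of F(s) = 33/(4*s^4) 11*t^3/8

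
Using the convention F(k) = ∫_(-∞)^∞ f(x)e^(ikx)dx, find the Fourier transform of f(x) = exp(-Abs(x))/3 2/(3 * (k^2 + 1))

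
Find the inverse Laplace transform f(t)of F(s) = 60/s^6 t^5/2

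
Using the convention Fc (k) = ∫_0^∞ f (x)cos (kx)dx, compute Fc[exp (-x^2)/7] sqrt (pi) * exp (-k^2/4)/14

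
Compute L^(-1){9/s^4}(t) 3*t^3/2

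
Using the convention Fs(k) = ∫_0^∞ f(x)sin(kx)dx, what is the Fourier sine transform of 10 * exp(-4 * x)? 10 * k/(k^2 + 16)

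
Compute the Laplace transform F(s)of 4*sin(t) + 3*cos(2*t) 3*s/(s^2 + 4) + 4/(s^2 + 1)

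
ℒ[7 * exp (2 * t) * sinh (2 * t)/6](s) 7/ (3 * s * (s - 4))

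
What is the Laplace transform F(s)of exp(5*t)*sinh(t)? 1/((s - 5)^2 - 1)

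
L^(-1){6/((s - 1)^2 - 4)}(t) 3*exp(t)*sinh(2*t)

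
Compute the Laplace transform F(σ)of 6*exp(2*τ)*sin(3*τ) 18/((σ - 2)^2 + 9)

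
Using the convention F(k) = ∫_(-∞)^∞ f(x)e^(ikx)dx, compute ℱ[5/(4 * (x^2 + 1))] 5 * pi * exp(-Abs(k))/4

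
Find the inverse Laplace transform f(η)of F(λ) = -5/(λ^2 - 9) -5*sinh(3*η)/3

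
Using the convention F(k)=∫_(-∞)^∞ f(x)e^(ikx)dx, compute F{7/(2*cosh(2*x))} 7*pi/(4*cosh(pi*k/4))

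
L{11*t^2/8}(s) 11/(4*s^3)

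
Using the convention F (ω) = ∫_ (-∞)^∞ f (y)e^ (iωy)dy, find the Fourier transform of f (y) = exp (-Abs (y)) 2/ (ω^2 + 1)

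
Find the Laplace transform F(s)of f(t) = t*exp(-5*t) (s+5)^(-2)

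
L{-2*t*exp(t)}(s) -2/(s - 1)^2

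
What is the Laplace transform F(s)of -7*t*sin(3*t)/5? -42*s/(5*(s^2 + 9)^2)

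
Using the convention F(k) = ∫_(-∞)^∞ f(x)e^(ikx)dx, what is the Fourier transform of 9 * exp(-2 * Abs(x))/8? 9/(2 * (k^2 + 4))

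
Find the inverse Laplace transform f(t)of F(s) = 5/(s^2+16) 5*sin(4*t)/4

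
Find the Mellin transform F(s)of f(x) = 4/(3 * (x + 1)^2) -4 * pi * (s - 1)/(3 * sin(pi * s))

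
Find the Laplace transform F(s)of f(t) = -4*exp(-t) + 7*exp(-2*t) 7/(s + 2) - 4/(s + 1)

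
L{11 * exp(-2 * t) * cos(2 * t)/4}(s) 11 * (s + 2)/(4 * ((s + 2)^2 + 4))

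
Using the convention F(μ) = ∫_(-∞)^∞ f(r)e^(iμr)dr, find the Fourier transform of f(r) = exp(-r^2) sqrt(pi) * exp(-μ^2/4)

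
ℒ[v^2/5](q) 2/ (5*q^3)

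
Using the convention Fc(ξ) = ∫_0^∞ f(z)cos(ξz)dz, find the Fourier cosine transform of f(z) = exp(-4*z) 4/(ξ^2+16)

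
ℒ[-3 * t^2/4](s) -3/(2 * s^3)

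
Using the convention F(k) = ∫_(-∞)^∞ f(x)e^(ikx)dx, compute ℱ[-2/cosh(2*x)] -pi/cosh(pi*k/4)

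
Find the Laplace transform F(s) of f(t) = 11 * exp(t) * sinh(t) 11/(s * (s - 2) ) 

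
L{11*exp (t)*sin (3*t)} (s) 33/ ( (s - 1)^2 + 9)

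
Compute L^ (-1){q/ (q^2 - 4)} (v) cosh (2 * v)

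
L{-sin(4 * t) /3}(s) -4/(3 * s^2+48) 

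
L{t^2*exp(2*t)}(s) 2/(s - 2)^3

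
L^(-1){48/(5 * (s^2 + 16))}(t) 12 * sin(4 * t)/5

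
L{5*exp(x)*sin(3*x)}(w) 15/((w - 1)^2 + 9)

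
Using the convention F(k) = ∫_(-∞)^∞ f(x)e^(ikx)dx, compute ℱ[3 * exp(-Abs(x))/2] 3/(k^2 + 1)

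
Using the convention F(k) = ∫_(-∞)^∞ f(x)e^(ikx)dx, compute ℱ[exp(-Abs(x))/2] 1/(k^2 + 1)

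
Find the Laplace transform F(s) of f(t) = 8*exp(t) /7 8/(7*(s - 1) ) 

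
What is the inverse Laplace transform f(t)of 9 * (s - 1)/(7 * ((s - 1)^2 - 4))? 9 * exp(t) * cosh(2 * t)/7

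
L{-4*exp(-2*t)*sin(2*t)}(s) -8/((s+2)^2+4)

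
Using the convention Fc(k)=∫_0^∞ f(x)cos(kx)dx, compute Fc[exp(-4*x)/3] 4/(3*(k^2 + 16))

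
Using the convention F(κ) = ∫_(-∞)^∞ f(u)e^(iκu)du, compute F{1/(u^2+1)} pi*exp(-Abs(κ))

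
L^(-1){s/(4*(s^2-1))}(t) cosh(t)/4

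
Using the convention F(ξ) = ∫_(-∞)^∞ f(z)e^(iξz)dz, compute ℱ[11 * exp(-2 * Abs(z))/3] 44/(3 * (ξ^2+4))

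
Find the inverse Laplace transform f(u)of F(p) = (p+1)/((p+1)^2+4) exp(-u)*cos(2*u)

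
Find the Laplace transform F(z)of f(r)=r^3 6/z^4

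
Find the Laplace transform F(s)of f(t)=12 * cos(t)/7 12 * s/(7 * (s^2+1))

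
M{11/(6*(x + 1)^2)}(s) -11*pi*(s - 1)/(6*sin(pi*s))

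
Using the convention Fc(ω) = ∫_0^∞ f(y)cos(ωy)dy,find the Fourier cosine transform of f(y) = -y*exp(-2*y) (ω^2 - 4)/(ω^2 + 4)^2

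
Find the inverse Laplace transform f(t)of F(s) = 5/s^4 5*t^3/6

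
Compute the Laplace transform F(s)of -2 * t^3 -12/s^4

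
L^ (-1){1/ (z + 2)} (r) exp (-2 * r)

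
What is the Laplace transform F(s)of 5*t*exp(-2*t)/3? 5/(3*(s + 2)^2)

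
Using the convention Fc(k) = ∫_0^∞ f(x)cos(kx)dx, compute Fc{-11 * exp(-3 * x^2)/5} -11 * sqrt(3) * sqrt(pi) * exp(-k^2/12)/30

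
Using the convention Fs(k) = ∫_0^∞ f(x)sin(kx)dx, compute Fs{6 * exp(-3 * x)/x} 6 * atan(k/3)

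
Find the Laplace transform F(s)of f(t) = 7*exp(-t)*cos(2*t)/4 7*(s + 1)/(4*((s + 1)^2 + 4))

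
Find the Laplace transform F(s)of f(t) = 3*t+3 3/s+3/s^2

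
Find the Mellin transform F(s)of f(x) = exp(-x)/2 gamma(s)/2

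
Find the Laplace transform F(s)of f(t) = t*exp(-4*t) (s + 4)^(-2)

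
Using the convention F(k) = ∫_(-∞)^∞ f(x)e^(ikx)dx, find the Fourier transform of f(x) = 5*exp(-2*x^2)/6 5*sqrt(2)*sqrt(pi)*exp(-k^2/8)/12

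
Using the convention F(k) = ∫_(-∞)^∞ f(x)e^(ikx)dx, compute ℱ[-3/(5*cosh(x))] -3*pi/(5*cosh(pi*k/2))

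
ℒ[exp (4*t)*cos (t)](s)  (s - 4)/ ( (s - 4)^2+1)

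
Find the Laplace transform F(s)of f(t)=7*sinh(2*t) 14/(s^2 - 4)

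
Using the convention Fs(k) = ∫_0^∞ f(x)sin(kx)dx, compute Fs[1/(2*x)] pi/4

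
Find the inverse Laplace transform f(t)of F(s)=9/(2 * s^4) 3 * t^3/4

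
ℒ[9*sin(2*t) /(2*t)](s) 9*atan(2/s) /2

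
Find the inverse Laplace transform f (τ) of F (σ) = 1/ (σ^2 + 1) sin (τ) 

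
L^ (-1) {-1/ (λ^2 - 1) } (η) -sinh (η) 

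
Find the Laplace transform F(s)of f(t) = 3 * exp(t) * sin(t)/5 3/(5 * ((s - 1)^2 + 1))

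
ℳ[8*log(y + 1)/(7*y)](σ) -8*pi*csc(pi*σ)/(7*σ - 7)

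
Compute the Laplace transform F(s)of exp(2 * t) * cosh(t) (s - 2)/((s - 2)^2 - 1)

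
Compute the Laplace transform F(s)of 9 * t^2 18/s^3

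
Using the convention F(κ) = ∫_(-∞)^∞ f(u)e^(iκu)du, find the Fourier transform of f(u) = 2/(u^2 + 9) 2 * pi * exp(-3 * Abs(κ))/3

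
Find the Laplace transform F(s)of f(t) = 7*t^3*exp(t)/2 21/(s - 1)^4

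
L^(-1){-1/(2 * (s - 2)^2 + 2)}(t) -exp(2 * t) * sin(t)/2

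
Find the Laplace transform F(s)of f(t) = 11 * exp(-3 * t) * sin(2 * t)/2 11/((s+3)^2+4)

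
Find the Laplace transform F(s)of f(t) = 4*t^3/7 24/(7*s^4)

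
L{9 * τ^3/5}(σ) 54/(5 * σ^4)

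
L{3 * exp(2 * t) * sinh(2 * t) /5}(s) 6/(5 * s * (s - 4) ) 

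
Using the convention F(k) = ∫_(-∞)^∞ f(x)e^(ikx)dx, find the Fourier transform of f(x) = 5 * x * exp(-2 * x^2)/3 5 * sqrt(2) * I * sqrt(pi) * k * exp(-k^2/8)/24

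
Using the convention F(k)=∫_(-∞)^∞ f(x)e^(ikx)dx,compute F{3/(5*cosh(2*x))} 3*pi/(10*cosh(pi*k/4))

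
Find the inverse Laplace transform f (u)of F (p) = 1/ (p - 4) exp (4 * u)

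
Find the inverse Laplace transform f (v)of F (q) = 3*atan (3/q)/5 3*sin (3*v)/ (5*v)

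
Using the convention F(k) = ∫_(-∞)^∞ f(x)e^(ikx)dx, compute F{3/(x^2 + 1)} 3 * pi * exp(-Abs(k))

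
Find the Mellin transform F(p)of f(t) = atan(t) -pi*sec(pi*p/2)/(2*p)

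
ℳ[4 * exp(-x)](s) 4 * gamma(s)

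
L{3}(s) 3/s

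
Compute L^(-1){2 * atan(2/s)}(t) 2 * sin(2 * t)/t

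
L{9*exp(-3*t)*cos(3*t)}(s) 9*(s + 3)/((s + 3)^2 + 9)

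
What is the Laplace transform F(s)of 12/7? 12/(7 * s)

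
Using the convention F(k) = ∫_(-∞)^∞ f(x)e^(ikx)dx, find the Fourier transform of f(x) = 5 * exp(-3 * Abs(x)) 30/(k^2+9)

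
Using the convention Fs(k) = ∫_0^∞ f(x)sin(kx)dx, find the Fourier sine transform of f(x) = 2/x pi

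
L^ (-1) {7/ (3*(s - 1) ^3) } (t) 7*t^2*exp (t) /6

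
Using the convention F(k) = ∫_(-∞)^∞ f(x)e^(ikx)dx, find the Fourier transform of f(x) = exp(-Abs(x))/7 2/(7*(k^2 + 1))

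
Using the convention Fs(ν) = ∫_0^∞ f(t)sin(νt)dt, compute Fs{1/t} pi/2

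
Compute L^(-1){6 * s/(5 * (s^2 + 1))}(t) 6 * cos(t)/5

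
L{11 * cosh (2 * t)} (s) 11 * s/ (s^2 - 4)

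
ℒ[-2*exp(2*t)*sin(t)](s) -2/((s - 2)^2+1)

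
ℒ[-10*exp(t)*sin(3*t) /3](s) -10/((s - 1) ^2 + 9) 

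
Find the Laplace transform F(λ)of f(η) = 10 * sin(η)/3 10/(3 * (λ^2 + 1))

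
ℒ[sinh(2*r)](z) 2/(z^2 - 4) 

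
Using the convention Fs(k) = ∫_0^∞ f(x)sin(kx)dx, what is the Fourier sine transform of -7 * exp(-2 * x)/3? -7 * k/(3 * k^2 + 12)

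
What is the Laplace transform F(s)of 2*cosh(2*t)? 2*s/(s^2 - 4)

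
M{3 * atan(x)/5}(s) -3 * pi * sec(pi * s/2)/(10 * s)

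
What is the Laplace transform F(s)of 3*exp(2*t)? 3/(s - 2)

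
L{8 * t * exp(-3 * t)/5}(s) 8/(5 * (s + 3)^2)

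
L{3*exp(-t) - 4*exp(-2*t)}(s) 3/(s+1) - 4/(s+2)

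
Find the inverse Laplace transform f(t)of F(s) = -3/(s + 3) -3*exp(-3*t)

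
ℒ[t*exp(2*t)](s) (s - 2)^(-2)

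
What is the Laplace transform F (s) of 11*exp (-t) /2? 11/ (2*(s + 1) ) 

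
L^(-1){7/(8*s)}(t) 7/8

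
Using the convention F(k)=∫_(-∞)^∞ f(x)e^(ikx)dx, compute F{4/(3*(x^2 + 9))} 4*pi*exp(-3*Abs(k))/9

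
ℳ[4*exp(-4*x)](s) 2^(2 - 2*s)*gamma(s)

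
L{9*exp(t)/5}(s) 9/(5*(s - 1))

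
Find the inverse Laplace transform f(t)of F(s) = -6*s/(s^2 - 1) -6*cosh(t)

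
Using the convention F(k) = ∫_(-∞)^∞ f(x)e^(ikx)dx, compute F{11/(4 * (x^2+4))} 11 * pi * exp(-2 * Abs(k))/8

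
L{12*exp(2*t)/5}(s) 12/(5*(s - 2))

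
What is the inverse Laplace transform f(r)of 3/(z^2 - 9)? sinh(3 * r)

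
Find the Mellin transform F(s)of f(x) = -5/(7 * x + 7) -5 * pi * csc(pi * s)/7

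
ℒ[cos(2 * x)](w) w/(w^2 + 4)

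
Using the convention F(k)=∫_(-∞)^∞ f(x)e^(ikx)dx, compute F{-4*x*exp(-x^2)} -2*I*sqrt(pi)*k*exp(-k^2/4)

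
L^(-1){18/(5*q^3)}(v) 9*v^2/5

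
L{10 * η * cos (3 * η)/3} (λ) 10 * (λ^2-9)/ (3 * (λ^2 + 9)^2)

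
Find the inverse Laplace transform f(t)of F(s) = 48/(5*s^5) 2*t^4/5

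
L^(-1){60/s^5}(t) 5*t^4/2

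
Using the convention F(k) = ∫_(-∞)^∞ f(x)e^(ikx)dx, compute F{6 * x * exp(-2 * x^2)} 3 * sqrt(2) * I * sqrt(pi) * k * exp(-k^2/8)/4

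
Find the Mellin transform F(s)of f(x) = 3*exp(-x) 3*gamma(s)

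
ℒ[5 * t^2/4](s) 5/(2 * s^3)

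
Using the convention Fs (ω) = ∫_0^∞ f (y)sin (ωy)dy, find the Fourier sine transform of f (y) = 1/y pi/2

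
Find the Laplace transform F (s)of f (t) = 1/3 1/ (3*s)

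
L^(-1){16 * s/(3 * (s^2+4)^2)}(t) 4 * t * sin(2 * t)/3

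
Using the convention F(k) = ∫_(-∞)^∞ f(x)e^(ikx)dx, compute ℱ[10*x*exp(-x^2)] 5*I*sqrt(pi)*k*exp(-k^2/4)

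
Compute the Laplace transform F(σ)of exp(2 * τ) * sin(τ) 1/((σ - 2)^2 + 1)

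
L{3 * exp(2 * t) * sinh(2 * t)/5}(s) 6/(5 * s * (s - 4))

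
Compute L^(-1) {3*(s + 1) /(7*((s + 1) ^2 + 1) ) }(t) 3*exp(-t)*cos(t) /7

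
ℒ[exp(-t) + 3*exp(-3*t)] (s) 3/(s + 3) + 1/(s + 1)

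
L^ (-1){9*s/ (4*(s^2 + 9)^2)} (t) 3*t*sin (3*t)/8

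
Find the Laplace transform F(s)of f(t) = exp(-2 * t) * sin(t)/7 1/(7 * ((s+2)^2+1))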